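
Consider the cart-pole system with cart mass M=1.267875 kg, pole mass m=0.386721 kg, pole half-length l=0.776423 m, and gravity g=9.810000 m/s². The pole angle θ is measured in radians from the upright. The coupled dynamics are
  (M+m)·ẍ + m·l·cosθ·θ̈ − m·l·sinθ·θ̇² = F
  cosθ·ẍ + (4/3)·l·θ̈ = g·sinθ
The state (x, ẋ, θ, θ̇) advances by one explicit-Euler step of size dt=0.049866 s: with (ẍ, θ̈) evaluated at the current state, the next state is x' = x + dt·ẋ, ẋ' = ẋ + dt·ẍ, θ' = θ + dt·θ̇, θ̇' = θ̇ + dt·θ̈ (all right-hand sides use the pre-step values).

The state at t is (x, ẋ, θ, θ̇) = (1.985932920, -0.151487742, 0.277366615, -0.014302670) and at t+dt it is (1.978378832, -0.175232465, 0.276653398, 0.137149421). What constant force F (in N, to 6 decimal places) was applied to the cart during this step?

ẍ = (ẋ'−ẋ)/dt = (-0.175232465−-0.151487742)/0.049866 = -0.476171
θ̈ = (θ̇'−θ̇)/dt = (0.137149421−-0.014302670)/0.049866 = 3.037181
sinθ=0.273824, cosθ=0.961780
F = (M+m)·ẍ + m·l·cosθ·θ̈ − m·l·sinθ·θ̇² = -0.787870 + 0.877087 − 0.000017 = 0.089200

F = 0.089200 N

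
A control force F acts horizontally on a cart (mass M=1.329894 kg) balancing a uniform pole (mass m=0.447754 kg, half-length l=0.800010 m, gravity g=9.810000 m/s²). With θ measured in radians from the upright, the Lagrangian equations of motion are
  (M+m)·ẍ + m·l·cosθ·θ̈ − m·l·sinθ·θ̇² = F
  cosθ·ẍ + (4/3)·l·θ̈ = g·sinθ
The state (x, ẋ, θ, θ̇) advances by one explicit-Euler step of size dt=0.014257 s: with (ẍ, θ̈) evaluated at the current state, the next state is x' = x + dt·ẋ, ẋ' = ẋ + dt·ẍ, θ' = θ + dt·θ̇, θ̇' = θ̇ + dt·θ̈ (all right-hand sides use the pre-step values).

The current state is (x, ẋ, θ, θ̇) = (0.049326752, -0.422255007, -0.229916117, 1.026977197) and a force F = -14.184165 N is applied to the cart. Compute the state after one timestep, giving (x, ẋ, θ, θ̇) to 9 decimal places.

sinθ=-0.227895849, cosθ=0.973685515
temp = (F + m·l·θ̇²·sinθ)/(M+m) = (-14.184165 + -0.086097969)/1.777648 = -8.027608935
θ̈ = (g·sinθ − cosθ·temp)/(l·(4/3 − m·cos²θ/(M+m))) = 6.373297837
ẍ = temp − m·l·θ̈·cosθ/(M+m) = -9.278075388
Euler: x'=0.049326752+0.014257·-0.422255007=0.043306662, ẋ'=-0.422255007+0.014257·-9.278075388=-0.554532528
       θ'=-0.229916117+0.014257·1.026977197=-0.215274503, θ̇'=1.026977197+0.014257·6.373297837=1.117841304

(0.043306662, -0.554532528, -0.215274503, 1.117841304)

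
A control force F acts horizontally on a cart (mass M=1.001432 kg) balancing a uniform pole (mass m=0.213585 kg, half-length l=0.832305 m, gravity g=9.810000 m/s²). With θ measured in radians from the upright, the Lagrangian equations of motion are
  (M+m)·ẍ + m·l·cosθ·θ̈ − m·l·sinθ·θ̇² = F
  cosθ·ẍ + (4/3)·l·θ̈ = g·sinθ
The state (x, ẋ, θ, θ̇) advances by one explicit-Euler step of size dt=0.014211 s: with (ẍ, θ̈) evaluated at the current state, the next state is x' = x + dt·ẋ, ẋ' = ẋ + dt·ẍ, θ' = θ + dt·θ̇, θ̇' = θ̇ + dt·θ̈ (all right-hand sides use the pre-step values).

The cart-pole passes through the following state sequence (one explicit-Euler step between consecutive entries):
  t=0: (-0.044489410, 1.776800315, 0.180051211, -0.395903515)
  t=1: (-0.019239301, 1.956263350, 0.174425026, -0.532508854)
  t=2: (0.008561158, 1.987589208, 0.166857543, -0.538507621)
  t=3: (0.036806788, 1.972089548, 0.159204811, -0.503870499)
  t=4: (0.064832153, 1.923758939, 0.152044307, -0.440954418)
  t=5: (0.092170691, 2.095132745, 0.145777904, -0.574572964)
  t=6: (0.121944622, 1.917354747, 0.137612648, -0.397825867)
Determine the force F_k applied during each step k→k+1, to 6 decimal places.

step 0→1:
  ẍ = (ẋ'−ẋ)/dt = (1.956263350−1.776800315)/0.014211 = 12.628459
  θ̈ = (θ̇'−θ̇)/dt = (-0.532508854−-0.395903515)/0.014211 = -9.612648
  sinθ=0.179080, cosθ=0.983835
  F = (M+m)·ẍ + m·l·cosθ·θ̈ − m·l·sinθ·θ̇² = 15.343793 + -1.681196 − 0.004990 = 13.657607
step 1→2:
  ẍ = (ẋ'−ẋ)/dt = (1.987589208−1.956263350)/0.014211 = 2.204339
  θ̈ = (θ̇'−θ̇)/dt = (-0.538507621−-0.532508854)/0.014211 = -0.422121
  sinθ=0.173542, cosθ=0.984826
  F = (M+m)·ẍ + m·l·cosθ·θ̈ − m·l·sinθ·θ̇² = 2.678309 + -0.073901 − 0.008748 = 2.595660
step 2→3:
  ẍ = (ẋ'−ẋ)/dt = (1.972089548−1.987589208)/0.014211 = -1.090680
  θ̈ = (θ̇'−θ̇)/dt = (-0.503870499−-0.538507621)/0.014211 = 2.437346
  sinθ=0.166084, cosθ=0.986112
  F = (M+m)·ẍ + m·l·cosθ·θ̈ − m·l·sinθ·θ̇² = -1.325195 + 0.427264 − 0.008562 = -0.906493
step 3→4:
  ẍ = (ẋ'−ẋ)/dt = (1.923758939−1.972089548)/0.014211 = -3.400929
  θ̈ = (θ̇'−θ̇)/dt = (-0.440954418−-0.503870499)/0.014211 = 4.427280
  sinθ=0.158533, cosθ=0.987354
  F = (M+m)·ẍ + m·l·cosθ·θ̈ − m·l·sinθ·θ̇² = -4.132187 + 0.777075 − 0.007155 = -3.362267
step 4→5:
  ẍ = (ẋ'−ẋ)/dt = (2.095132745−1.923758939)/0.014211 = 12.059236
  θ̈ = (θ̇'−θ̇)/dt = (-0.574572964−-0.440954418)/0.014211 = -9.402473
  sinθ=0.151459, cosθ=0.988464
  F = (M+m)·ẍ + m·l·cosθ·θ̈ − m·l·sinθ·θ̇² = 14.652177 + -1.652175 − 0.005235 = 12.994767
step 5→6:
  ẍ = (ẋ'−ẋ)/dt = (1.917354747−2.095132745)/0.014211 = -12.509887
  θ̈ = (θ̇'−θ̇)/dt = (-0.397825867−-0.574572964)/0.014211 = 12.437344
  sinθ=0.145262, cosθ=0.989393
  F = (M+m)·ẍ + m·l·cosθ·θ̈ − m·l·sinθ·θ̇² = -15.199725 + 2.187509 − 0.008525 = -13.020741

F_0 = 13.657607 N
F_1 = 2.595660 N
F_2 = -0.906493 N
F_3 = -3.362267 N
F_4 = 12.994767 N
F_5 = -13.020741 N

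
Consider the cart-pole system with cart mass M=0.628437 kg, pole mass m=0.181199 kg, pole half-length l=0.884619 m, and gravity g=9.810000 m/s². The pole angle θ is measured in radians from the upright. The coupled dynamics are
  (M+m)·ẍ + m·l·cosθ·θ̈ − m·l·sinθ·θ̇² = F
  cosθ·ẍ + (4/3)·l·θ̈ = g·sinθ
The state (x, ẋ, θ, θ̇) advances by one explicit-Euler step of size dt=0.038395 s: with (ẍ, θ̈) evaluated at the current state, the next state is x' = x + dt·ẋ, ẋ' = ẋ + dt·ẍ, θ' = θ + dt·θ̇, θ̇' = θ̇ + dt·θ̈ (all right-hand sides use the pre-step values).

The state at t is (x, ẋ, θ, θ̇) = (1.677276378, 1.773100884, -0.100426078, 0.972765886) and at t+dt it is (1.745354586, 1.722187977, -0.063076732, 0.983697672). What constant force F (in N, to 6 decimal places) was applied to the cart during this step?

ẍ = (ẋ'−ẋ)/dt = (1.722187977−1.773100884)/0.038395 = -1.326030
θ̈ = (θ̇'−θ̇)/dt = (0.983697672−0.972765886)/0.038395 = 0.284719
sinθ=-0.100257, cosθ=0.994962
F = (M+m)·ẍ + m·l·cosθ·θ̈ − m·l·sinθ·θ̇² = -1.073601 + 0.045408 − -0.015207 = -1.012986

F = -1.012986 N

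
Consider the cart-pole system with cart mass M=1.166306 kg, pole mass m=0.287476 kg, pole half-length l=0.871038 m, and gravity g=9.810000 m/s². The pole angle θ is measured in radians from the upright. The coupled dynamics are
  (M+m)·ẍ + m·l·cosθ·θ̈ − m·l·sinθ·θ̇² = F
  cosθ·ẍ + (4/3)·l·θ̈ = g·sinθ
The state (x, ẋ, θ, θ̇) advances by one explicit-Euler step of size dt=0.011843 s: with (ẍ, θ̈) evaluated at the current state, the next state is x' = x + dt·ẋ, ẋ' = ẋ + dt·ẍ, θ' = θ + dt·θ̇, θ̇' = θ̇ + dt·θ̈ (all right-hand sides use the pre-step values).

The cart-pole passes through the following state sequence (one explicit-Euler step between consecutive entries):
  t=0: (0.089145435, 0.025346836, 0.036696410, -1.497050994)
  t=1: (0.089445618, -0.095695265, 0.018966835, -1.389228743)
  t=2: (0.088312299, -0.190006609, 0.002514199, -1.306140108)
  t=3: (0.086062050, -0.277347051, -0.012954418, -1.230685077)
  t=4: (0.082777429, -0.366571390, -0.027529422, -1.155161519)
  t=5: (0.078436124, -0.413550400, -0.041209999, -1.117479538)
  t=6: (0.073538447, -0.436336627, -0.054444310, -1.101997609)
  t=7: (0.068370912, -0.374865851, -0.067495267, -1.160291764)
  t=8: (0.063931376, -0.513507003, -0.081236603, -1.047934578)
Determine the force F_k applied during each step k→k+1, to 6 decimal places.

F_0 = -12.600851 N
F_1 = -9.829842 N
F_2 = -9.127131 N
F_3 = -9.351081 N
F_4 = -4.961262 N
F_5 = -2.457166 N
F_6 = 6.331648 N
F_7 = -14.625879 N

step 0→1:
  ẍ = (ẋ'−ẋ)/dt = (-0.095695265−0.025346836)/0.011843 = -10.220561
  θ̈ = (θ̇'−θ̇)/dt = (-1.389228743−-1.497050994)/0.011843 = 9.104302
  sinθ=0.036688, cosθ=0.999327
  F = (M+m)·ẍ + m·l·cosθ·θ̈ − m·l·sinθ·θ̇² = -14.858467 + 2.278205 − 0.020589 = -12.600851
step 1→2:
  ẍ = (ẋ'−ẋ)/dt = (-0.190006609−-0.095695265)/0.011843 = -7.963467
  θ̈ = (θ̇'−θ̇)/dt = (-1.306140108−-1.389228743)/0.011843 = 7.015844
  sinθ=0.018966, cosθ=0.999820
  F = (M+m)·ẍ + m·l·cosθ·θ̈ − m·l·sinθ·θ̇² = -11.577145 + 1.756469 − 0.009165 = -9.829842
step 2→3:
  ẍ = (ẋ'−ẋ)/dt = (-0.277347051−-0.190006609)/0.011843 = -7.374858
  θ̈ = (θ̇'−θ̇)/dt = (-1.230685077−-1.306140108)/0.011843 = 6.371277
  sinθ=0.002514, cosθ=0.999997
  F = (M+m)·ẍ + m·l·cosθ·θ̈ − m·l·sinθ·θ̇² = -10.721436 + 1.595379 − 0.001074 = -9.127131
step 3→4:
  ẍ = (ẋ'−ẋ)/dt = (-0.366571390−-0.277347051)/0.011843 = -7.533931
  θ̈ = (θ̇'−θ̇)/dt = (-1.155161519−-1.230685077)/0.011843 = 6.377063
  sinθ=-0.012954, cosθ=0.999916
  F = (M+m)·ẍ + m·l·cosθ·θ̈ − m·l·sinθ·θ̇² = -10.952693 + 1.596699 − -0.004913 = -9.351081
step 4→5:
  ẍ = (ẋ'−ẋ)/dt = (-0.413550400−-0.366571390)/0.011843 = -3.966817
  θ̈ = (θ̇'−θ̇)/dt = (-1.117479538−-1.155161519)/0.011843 = 3.181794
  sinθ=-0.027526, cosθ=0.999621
  F = (M+m)·ẍ + m·l·cosθ·θ̈ − m·l·sinθ·θ̇² = -5.766887 + 0.796427 − -0.009197 = -4.961262
step 5→6:
  ẍ = (ẋ'−ẋ)/dt = (-0.436336627−-0.413550400)/0.011843 = -1.924025
  θ̈ = (θ̇'−θ̇)/dt = (-1.101997609−-1.117479538)/0.011843 = 1.307264
  sinθ=-0.041198, cosθ=0.999151
  F = (M+m)·ẍ + m·l·cosθ·θ̈ − m·l·sinθ·θ̇² = -2.797113 + 0.327064 − -0.012882 = -2.457166
step 6→7:
  ẍ = (ẋ'−ẋ)/dt = (-0.374865851−-0.436336627)/0.011843 = 5.190473
  θ̈ = (θ̇'−θ̇)/dt = (-1.160291764−-1.101997609)/0.011843 = -4.922246
  sinθ=-0.054417, cosθ=0.998518
  F = (M+m)·ẍ + m·l·cosθ·θ̈ − m·l·sinθ·θ̇² = 7.545817 + -1.230716 − -0.016548 = 6.331648
step 7→8:
  ẍ = (ẋ'−ẋ)/dt = (-0.513507003−-0.374865851)/0.011843 = -11.706591
  θ̈ = (θ̇'−θ̇)/dt = (-1.047934578−-1.160291764)/0.011843 = 9.487223
  sinθ=-0.067444, cosθ=0.997723
  F = (M+m)·ẍ + m·l·cosθ·θ̈ − m·l·sinθ·θ̇² = -17.018831 + 2.370215 − -0.022736 = -14.625879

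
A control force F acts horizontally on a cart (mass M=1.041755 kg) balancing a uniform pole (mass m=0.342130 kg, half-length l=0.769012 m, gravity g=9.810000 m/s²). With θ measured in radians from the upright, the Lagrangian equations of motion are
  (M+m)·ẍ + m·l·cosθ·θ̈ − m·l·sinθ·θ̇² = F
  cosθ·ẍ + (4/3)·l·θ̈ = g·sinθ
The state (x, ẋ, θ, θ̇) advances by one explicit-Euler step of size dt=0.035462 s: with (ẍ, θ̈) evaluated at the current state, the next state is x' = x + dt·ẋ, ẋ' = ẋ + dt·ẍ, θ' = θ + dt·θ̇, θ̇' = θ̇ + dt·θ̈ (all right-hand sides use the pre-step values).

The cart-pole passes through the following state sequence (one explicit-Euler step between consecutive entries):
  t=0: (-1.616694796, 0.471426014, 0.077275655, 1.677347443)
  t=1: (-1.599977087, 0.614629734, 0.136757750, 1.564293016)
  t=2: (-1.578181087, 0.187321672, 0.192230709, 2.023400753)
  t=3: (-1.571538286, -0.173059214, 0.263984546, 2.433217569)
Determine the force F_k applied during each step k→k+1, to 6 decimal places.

step 0→1:
  ẍ = (ẋ'−ẋ)/dt = (0.614629734−0.471426014)/0.035462 = 4.038230
  θ̈ = (θ̇'−θ̇)/dt = (1.564293016−1.677347443)/0.035462 = -3.188044
  sinθ=0.077199, cosθ=0.997016
  F = (M+m)·ẍ + m·l·cosθ·θ̈ − m·l·sinθ·θ̇² = 5.588446 + -0.836278 − 0.057145 = 4.695023
step 1→2:
  ẍ = (ẋ'−ẋ)/dt = (0.187321672−0.614629734)/0.035462 = -12.049745
  θ̈ = (θ̇'−θ̇)/dt = (2.023400753−1.564293016)/0.035462 = 12.946471
  sinθ=0.136332, cosθ=0.990663
  F = (M+m)·ẍ + m·l·cosθ·θ̈ − m·l·sinθ·θ̇² = -16.675462 + 3.374440 − 0.087772 = -13.388794
step 2→3:
  ẍ = (ẋ'−ẋ)/dt = (-0.173059214−0.187321672)/0.035462 = -10.162452
  θ̈ = (θ̇'−θ̇)/dt = (2.433217569−2.023400753)/0.035462 = 11.556506
  sinθ=0.191049, cosθ=0.981581
  F = (M+m)·ẍ + m·l·cosθ·θ̈ − m·l·sinθ·θ̇² = -14.063665 + 2.984535 − 0.205794 = -11.284924

F_0 = 4.695023 N
F_1 = -13.388794 N
F_2 = -11.284924 N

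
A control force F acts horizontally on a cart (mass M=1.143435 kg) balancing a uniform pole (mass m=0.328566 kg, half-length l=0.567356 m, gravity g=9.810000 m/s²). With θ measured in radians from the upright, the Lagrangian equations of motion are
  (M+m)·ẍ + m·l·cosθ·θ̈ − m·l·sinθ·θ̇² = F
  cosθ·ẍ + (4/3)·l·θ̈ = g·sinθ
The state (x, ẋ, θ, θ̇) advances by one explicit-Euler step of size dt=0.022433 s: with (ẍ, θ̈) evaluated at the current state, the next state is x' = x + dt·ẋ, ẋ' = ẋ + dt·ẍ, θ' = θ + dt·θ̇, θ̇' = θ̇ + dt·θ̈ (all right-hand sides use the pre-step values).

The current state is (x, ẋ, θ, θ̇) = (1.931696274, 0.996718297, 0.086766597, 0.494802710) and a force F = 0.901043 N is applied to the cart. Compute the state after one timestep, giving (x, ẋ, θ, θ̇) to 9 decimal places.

(1.954055656, 1.009444138, 0.097866506, 0.503253237)

sinθ=0.086657768, cosθ=0.996238140
temp = (F + m·l·θ̇²·sinθ)/(M+m) = (0.901043 + 0.003955031)/1.472001 = 0.614808027
θ̈ = (g·sinθ − cosθ·temp)/(l·(4/3 − m·cos²θ/(M+m))) = 0.376700725
ẍ = temp − m·l·θ̈·cosθ/(M+m) = 0.567282189
Euler: x'=1.931696274+0.022433·0.996718297=1.954055656, ẋ'=0.996718297+0.022433·0.567282189=1.009444138
       θ'=0.086766597+0.022433·0.494802710=0.097866506, θ̇'=0.494802710+0.022433·0.376700725=0.503253237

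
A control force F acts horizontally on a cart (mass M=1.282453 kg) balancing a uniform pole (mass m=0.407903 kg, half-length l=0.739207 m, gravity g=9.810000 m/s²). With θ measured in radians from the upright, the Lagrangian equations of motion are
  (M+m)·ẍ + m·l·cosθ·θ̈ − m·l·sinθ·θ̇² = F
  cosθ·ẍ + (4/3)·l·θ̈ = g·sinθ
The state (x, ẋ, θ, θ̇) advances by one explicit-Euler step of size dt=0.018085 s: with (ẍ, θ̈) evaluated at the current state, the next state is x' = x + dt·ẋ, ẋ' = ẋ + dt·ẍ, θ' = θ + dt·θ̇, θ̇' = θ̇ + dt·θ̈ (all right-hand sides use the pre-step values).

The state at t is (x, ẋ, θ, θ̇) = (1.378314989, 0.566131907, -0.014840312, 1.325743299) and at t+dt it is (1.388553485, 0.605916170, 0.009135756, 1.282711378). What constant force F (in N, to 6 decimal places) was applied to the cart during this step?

ẍ = (ẋ'−ẋ)/dt = (0.605916170−0.566131907)/0.018085 = 2.199849
θ̈ = (θ̇'−θ̇)/dt = (1.282711378−1.325743299)/0.018085 = -2.379426
sinθ=-0.014840, cosθ=0.999890
F = (M+m)·ẍ + m·l·cosθ·θ̈ − m·l·sinθ·θ̇² = 3.718527 + -0.717377 − -0.007864 = 3.009015

F = 3.009015 N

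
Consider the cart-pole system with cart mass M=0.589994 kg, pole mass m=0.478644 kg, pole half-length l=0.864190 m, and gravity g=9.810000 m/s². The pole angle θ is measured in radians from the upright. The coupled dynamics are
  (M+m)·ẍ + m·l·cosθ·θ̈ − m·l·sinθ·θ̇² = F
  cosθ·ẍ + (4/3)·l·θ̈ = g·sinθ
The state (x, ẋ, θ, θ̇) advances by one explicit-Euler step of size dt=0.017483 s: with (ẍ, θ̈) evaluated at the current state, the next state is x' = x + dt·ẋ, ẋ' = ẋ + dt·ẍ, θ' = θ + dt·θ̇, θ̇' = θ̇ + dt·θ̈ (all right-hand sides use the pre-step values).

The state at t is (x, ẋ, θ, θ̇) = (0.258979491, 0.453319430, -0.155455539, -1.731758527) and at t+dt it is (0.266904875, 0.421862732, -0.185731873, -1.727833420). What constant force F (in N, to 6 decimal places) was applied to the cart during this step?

F = -1.638959 N

ẍ = (ẋ'−ẋ)/dt = (0.421862732−0.453319430)/0.017483 = -1.799273
θ̈ = (θ̇'−θ̇)/dt = (-1.727833420−-1.731758527)/0.017483 = 0.224510
sinθ=-0.154830, cosθ=0.987941
F = (M+m)·ẍ + m·l·cosθ·θ̈ − m·l·sinθ·θ̇² = -1.922772 + 0.091746 − -0.192067 = -1.638959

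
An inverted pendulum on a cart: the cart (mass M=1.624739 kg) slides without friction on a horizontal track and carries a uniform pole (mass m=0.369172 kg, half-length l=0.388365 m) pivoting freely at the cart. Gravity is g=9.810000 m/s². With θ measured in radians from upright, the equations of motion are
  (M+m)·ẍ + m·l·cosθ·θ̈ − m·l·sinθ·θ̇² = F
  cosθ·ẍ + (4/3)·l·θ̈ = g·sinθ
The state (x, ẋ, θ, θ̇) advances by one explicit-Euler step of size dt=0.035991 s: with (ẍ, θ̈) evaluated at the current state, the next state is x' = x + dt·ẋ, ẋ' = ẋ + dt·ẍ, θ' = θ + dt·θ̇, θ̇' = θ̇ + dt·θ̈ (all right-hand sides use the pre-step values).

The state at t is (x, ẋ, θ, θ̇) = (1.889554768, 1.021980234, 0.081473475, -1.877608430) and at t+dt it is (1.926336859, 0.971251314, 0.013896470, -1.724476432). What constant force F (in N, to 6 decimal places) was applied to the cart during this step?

ẍ = (ẋ'−ẋ)/dt = (0.971251314−1.021980234)/0.035991 = -1.409489
θ̈ = (θ̇'−θ̇)/dt = (-1.724476432−-1.877608430)/0.035991 = 4.254730
sinθ=0.081383, cosθ=0.996683
F = (M+m)·ẍ + m·l·cosθ·θ̈ − m·l·sinθ·θ̇² = -2.810396 + 0.607992 − 0.041135 = -2.243539

F = -2.243539 N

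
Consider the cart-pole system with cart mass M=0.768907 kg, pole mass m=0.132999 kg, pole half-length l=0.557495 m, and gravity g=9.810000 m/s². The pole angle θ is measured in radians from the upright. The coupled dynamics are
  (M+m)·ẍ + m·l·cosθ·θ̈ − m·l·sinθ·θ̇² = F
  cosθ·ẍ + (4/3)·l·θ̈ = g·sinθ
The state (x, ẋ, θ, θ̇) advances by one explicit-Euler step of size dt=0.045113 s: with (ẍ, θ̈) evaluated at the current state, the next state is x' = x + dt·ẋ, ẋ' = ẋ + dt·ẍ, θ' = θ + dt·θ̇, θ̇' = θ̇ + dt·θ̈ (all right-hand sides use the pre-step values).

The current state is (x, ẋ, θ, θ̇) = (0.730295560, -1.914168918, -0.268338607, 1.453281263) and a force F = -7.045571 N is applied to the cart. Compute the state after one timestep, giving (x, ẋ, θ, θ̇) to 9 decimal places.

(0.643941658, -2.295343695, -0.202776729, 1.789873628)

sinθ=-0.265129867, cosθ=0.964212712
temp = (F + m·l·θ̇²·sinθ)/(M+m) = (-7.045571 + -0.041519045)/0.901906 = -7.857903202
θ̈ = (g·sinθ − cosθ·temp)/(l·(4/3 − m·cos²θ/(M+m))) = 7.461094703
ẍ = temp − m·l·θ̈·cosθ/(M+m) = -8.449333380
Euler: x'=0.730295560+0.045113·-1.914168918=0.643941658, ẋ'=-1.914168918+0.045113·-8.449333380=-2.295343695
       θ'=-0.268338607+0.045113·1.453281263=-0.202776729, θ̇'=1.453281263+0.045113·7.461094703=1.789873628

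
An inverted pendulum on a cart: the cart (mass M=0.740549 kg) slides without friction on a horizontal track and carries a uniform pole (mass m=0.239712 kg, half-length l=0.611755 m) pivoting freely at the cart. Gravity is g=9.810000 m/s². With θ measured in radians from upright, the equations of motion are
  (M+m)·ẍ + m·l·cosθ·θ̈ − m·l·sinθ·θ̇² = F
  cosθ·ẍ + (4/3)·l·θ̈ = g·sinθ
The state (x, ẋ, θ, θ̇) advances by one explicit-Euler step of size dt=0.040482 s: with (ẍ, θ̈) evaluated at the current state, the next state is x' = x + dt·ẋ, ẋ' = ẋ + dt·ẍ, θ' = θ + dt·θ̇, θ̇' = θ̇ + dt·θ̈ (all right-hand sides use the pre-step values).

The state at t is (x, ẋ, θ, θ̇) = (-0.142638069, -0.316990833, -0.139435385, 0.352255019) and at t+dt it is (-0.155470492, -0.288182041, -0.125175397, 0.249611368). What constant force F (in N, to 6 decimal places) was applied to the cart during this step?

F = 0.331911 N

ẍ = (ẋ'−ẋ)/dt = (-0.288182041−-0.316990833)/0.040482 = 0.711644
θ̈ = (θ̇'−θ̇)/dt = (0.249611368−0.352255019)/0.040482 = -2.535538
sinθ=-0.138984, cosθ=0.990295
F = (M+m)·ẍ + m·l·cosθ·θ̈ − m·l·sinθ·θ̇² = 0.697597 + -0.368215 − -0.002529 = 0.331911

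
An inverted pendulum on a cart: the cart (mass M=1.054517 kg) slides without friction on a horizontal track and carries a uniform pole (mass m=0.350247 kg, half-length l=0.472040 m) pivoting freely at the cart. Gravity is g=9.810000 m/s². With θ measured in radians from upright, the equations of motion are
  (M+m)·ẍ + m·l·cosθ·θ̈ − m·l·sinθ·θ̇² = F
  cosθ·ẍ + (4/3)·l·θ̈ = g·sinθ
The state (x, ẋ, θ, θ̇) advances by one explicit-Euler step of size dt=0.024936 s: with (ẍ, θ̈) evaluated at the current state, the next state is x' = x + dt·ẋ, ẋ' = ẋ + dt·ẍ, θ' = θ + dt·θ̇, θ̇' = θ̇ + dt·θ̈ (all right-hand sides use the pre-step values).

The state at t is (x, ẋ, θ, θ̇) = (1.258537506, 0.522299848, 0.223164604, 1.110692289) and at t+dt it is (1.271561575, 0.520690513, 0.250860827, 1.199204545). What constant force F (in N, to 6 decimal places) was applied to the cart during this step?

F = 0.436500 N

ẍ = (ẋ'−ẋ)/dt = (0.520690513−0.522299848)/0.024936 = -0.064539
θ̈ = (θ̇'−θ̇)/dt = (1.199204545−1.110692289)/0.024936 = 3.549577
sinθ=0.221317, cosθ=0.975202
F = (M+m)·ẍ + m·l·cosθ·θ̈ − m·l·sinθ·θ̇² = -0.090662 + 0.572301 − 0.045139 = 0.436500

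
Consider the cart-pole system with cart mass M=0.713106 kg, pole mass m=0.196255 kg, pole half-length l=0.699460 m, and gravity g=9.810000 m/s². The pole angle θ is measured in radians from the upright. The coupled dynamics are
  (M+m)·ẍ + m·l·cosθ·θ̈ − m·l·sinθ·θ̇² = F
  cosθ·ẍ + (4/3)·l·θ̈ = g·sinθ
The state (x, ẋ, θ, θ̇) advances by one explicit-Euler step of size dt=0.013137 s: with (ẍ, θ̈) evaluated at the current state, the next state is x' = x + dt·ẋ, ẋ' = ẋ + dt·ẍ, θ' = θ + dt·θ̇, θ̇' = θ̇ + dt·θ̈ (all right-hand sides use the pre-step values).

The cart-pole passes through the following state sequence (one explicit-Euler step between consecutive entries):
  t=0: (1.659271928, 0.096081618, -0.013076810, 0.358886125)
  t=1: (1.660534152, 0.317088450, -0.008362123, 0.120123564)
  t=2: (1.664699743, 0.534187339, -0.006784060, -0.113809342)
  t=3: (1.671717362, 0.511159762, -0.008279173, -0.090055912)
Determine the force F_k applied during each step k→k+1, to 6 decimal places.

F_0 = 12.803935 N
F_1 = 12.583546 N
F_2 = -1.345787 N

step 0→1:
  ẍ = (ẋ'−ẋ)/dt = (0.317088450−0.096081618)/0.013137 = 16.823235
  θ̈ = (θ̇'−θ̇)/dt = (0.120123564−0.358886125)/0.013137 = -18.174816
  sinθ=-0.013076, cosθ=0.999914
  F = (M+m)·ẍ + m·l·cosθ·θ̈ − m·l·sinθ·θ̇² = 15.298393 + -2.494690 − -0.000231 = 12.803935
step 1→2:
  ẍ = (ẋ'−ẋ)/dt = (0.534187339−0.317088450)/0.013137 = 16.525759
  θ̈ = (θ̇'−θ̇)/dt = (-0.113809342−0.120123564)/0.013137 = -17.807179
  sinθ=-0.008362, cosθ=0.999965
  F = (M+m)·ẍ + m·l·cosθ·θ̈ − m·l·sinθ·θ̇² = 15.027880 + -2.444351 − -0.000017 = 12.583546
step 2→3:
  ẍ = (ẋ'−ẋ)/dt = (0.511159762−0.534187339)/0.013137 = -1.752879
  θ̈ = (θ̇'−θ̇)/dt = (-0.090055912−-0.113809342)/0.013137 = 1.808132
  sinθ=-0.006784, cosθ=0.999977
  F = (M+m)·ẍ + m·l·cosθ·θ̈ − m·l·sinθ·θ̇² = -1.594000 + 0.248201 − -0.000012 = -1.345787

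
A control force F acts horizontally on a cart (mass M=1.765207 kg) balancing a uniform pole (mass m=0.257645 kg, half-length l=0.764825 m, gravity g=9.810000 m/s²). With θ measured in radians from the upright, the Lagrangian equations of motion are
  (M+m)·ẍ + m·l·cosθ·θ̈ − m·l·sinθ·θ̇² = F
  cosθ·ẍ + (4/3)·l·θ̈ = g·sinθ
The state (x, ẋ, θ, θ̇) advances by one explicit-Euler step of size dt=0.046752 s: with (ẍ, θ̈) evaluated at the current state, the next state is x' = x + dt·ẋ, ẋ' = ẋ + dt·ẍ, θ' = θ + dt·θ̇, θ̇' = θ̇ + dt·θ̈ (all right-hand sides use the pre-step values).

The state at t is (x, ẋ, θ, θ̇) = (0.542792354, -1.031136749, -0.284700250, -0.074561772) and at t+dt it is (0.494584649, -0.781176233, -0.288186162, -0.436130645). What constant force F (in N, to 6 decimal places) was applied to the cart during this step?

ẍ = (ẋ'−ẋ)/dt = (-0.781176233−-1.031136749)/0.046752 = 5.346520
θ̈ = (θ̇'−θ̇)/dt = (-0.436130645−-0.074561772)/0.046752 = -7.733763
sinθ=-0.280870, cosθ=0.959746
F = (M+m)·ẍ + m·l·cosθ·θ̈ − m·l·sinθ·θ̇² = 10.815219 + -1.462618 − -0.000308 = 9.352909

F = 9.352909 N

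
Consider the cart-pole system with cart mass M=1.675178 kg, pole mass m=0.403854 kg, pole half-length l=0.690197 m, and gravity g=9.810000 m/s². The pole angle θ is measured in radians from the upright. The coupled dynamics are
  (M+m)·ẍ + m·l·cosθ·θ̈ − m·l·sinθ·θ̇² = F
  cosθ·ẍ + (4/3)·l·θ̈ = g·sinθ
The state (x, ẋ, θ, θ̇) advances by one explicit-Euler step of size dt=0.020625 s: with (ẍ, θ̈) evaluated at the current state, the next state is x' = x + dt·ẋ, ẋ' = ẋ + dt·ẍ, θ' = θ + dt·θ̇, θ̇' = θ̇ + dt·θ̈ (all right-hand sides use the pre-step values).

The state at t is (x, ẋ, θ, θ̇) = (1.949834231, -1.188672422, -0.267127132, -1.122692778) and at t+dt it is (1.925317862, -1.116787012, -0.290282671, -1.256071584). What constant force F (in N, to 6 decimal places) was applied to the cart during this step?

F = 5.600268 N

ẍ = (ẋ'−ẋ)/dt = (-1.116787012−-1.188672422)/0.020625 = 3.485353
θ̈ = (θ̇'−θ̇)/dt = (-1.256071584−-1.122692778)/0.020625 = -6.466851
sinθ=-0.263962, cosθ=0.964533
F = (M+m)·ẍ + m·l·cosθ·θ̈ − m·l·sinθ·θ̇² = 7.246161 + -1.738631 − -0.092738 = 5.600268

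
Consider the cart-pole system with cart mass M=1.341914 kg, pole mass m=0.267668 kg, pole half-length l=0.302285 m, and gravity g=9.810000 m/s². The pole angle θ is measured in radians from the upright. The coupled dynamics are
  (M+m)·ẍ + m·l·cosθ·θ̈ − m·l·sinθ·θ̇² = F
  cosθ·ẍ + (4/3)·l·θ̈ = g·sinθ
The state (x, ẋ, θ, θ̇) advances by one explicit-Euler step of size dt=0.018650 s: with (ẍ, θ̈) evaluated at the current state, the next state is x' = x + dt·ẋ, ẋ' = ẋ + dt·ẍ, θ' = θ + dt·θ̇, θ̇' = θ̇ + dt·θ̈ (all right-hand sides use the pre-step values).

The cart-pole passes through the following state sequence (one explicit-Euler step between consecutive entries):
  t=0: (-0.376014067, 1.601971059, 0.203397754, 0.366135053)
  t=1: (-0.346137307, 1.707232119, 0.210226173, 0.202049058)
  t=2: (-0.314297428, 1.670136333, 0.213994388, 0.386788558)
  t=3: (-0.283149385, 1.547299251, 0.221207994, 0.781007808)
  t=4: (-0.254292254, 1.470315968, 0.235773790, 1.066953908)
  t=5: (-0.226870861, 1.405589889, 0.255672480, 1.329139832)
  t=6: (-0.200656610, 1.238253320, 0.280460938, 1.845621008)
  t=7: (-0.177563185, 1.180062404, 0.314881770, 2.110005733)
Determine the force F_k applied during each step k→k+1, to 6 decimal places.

step 0→1:
  ẍ = (ẋ'−ẋ)/dt = (1.707232119−1.601971059)/0.018650 = 5.644025
  θ̈ = (θ̇'−θ̇)/dt = (0.202049058−0.366135053)/0.018650 = -8.798177
  sinθ=0.201998, cosθ=0.979386
  F = (M+m)·ẍ + m·l·cosθ·θ̈ − m·l·sinθ·θ̇² = 9.084521 + -0.697204 − 0.002191 = 8.385126
step 1→2:
  ẍ = (ẋ'−ẋ)/dt = (1.670136333−1.707232119)/0.018650 = -1.989050
  θ̈ = (θ̇'−θ̇)/dt = (0.386788558−0.202049058)/0.018650 = 9.905603
  sinθ=0.208681, cosθ=0.977984
  F = (M+m)·ẍ + m·l·cosθ·θ̈ − m·l·sinθ·θ̇² = -3.201539 + 0.783837 − 0.000689 = -2.418392
step 2→3:
  ẍ = (ẋ'−ẋ)/dt = (1.547299251−1.670136333)/0.018650 = -6.586439
  θ̈ = (θ̇'−θ̇)/dt = (0.781007808−0.386788558)/0.018650 = 21.137761
  sinθ=0.212365, cosθ=0.977190
  F = (M+m)·ẍ + m·l·cosθ·θ̈ − m·l·sinθ·θ̇² = -10.601413 + 1.671288 − 0.002571 = -8.932696
step 3→4:
  ẍ = (ẋ'−ẋ)/dt = (1.470315968−1.547299251)/0.018650 = -4.127790
  θ̈ = (θ̇'−θ̇)/dt = (1.066953908−0.781007808)/0.018650 = 15.332231
  sinθ=0.219408, cosθ=0.975633
  F = (M+m)·ẍ + m·l·cosθ·θ̈ − m·l·sinθ·θ̇² = -6.644016 + 1.210333 − 0.010829 = -5.444512
step 4→5:
  ẍ = (ẋ'−ẋ)/dt = (1.405589889−1.470315968)/0.018650 = -3.470567
  θ̈ = (θ̇'−θ̇)/dt = (1.329139832−1.066953908)/0.018650 = 14.058226
  sinθ=0.233595, cosθ=0.972334
  F = (M+m)·ẍ + m·l·cosθ·θ̈ − m·l·sinθ·θ̇² = -5.586163 + 1.106010 − 0.021516 = -4.501669
step 5→6:
  ẍ = (ẋ'−ẋ)/dt = (1.238253320−1.405589889)/0.018650 = -8.972470
  θ̈ = (θ̇'−θ̇)/dt = (1.845621008−1.329139832)/0.018650 = 27.693361
  sinθ=0.252896, cosθ=0.967493
  F = (M+m)·ẍ + m·l·cosθ·θ̈ − m·l·sinθ·θ̇² = -14.441927 + 2.167888 − 0.036149 = -12.310188
step 6→7:
  ẍ = (ẋ'−ẋ)/dt = (1.180062404−1.238253320)/0.018650 = -3.120156
  θ̈ = (θ̇'−θ̇)/dt = (2.110005733−1.845621008)/0.018650 = 14.176125
  sinθ=0.276799, cosθ=0.960928
  F = (M+m)·ẍ + m·l·cosθ·θ̈ − m·l·sinθ·θ̇² = -5.022148 + 1.102203 − 0.076289 = -3.996234

F_0 = 8.385126 N
F_1 = -2.418392 N
F_2 = -8.932696 N
F_3 = -5.444512 N
F_4 = -4.501669 N
F_5 = -12.310188 N
F_6 = -3.996234 N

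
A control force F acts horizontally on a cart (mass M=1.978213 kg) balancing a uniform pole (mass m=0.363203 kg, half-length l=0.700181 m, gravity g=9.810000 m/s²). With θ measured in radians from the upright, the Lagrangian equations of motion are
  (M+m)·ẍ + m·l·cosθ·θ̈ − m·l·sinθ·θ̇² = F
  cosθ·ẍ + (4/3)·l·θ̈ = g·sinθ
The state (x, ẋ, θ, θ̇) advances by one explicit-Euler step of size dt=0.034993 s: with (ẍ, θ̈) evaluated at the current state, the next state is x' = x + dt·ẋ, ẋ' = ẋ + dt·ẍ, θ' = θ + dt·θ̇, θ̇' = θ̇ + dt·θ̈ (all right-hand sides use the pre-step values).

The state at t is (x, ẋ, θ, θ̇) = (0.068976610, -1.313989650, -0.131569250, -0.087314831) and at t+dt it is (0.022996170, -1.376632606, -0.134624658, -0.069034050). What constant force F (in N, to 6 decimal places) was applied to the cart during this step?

ẍ = (ẋ'−ẋ)/dt = (-1.376632606−-1.313989650)/0.034993 = -1.790157
θ̈ = (θ̇'−θ̇)/dt = (-0.069034050−-0.087314831)/0.034993 = 0.522413
sinθ=-0.131190, cosθ=0.991357
F = (M+m)·ẍ + m·l·cosθ·θ̈ − m·l·sinθ·θ̇² = -4.191502 + 0.131705 − -0.000254 = -4.059542

F = -4.059542 N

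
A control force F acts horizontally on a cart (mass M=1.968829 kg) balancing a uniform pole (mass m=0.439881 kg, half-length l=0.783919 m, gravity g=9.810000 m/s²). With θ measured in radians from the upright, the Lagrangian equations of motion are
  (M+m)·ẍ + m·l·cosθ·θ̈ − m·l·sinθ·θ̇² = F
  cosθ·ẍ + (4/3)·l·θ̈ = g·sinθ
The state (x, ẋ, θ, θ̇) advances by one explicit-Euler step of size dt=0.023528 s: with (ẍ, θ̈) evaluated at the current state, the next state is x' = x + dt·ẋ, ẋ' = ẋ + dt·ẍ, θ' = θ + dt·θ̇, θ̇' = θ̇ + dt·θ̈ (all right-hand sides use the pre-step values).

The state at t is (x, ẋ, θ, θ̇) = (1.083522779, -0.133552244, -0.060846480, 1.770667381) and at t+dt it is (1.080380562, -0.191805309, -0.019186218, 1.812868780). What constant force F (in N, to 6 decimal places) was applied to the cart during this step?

ẍ = (ẋ'−ẋ)/dt = (-0.191805309−-0.133552244)/0.023528 = -2.475904
θ̈ = (θ̇'−θ̇)/dt = (1.812868780−1.770667381)/0.023528 = 1.793667
sinθ=-0.060809, cosθ=0.998149
F = (M+m)·ẍ + m·l·cosθ·θ̈ − m·l·sinθ·θ̇² = -5.963734 + 0.617368 − -0.065743 = -5.280624

F = -5.280624 N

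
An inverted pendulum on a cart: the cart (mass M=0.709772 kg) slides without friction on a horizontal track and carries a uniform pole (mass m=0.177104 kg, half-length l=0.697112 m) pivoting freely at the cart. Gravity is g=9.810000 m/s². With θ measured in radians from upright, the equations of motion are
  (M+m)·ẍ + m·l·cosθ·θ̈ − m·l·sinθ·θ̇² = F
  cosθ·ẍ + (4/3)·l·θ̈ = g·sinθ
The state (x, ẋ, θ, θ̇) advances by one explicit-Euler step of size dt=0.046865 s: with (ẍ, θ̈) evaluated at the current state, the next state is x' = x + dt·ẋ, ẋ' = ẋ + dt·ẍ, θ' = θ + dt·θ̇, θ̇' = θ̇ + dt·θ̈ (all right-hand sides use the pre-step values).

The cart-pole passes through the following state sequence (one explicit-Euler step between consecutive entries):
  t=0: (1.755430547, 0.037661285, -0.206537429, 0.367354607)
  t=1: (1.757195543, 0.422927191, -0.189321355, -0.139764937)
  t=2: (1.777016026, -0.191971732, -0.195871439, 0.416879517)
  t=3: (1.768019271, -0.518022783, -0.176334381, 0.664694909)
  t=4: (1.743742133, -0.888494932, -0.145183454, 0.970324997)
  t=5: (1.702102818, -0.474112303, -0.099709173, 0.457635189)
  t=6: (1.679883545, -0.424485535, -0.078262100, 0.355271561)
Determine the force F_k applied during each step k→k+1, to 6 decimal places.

step 0→1:
  ẍ = (ẋ'−ẋ)/dt = (0.422927191−0.037661285)/0.046865 = 8.220760
  θ̈ = (θ̇'−θ̇)/dt = (-0.139764937−0.367354607)/0.046865 = -10.820859
  sinθ=-0.205072, cosθ=0.978747
  F = (M+m)·ẍ + m·l·cosθ·θ̈ − m·l·sinθ·θ̇² = 7.290795 + -1.307564 − -0.003417 = 5.986647
step 1→2:
  ẍ = (ẋ'−ẋ)/dt = (-0.191971732−0.422927191)/0.046865 = -13.120643
  θ̈ = (θ̇'−θ̇)/dt = (0.416879517−-0.139764937)/0.046865 = 11.877616
  sinθ=-0.188192, cosθ=0.982132
  F = (M+m)·ẍ + m·l·cosθ·θ̈ − m·l·sinθ·θ̇² = -11.636383 + 1.440224 − -0.000454 = -10.195705
step 2→3:
  ẍ = (ẋ'−ẋ)/dt = (-0.518022783−-0.191971732)/0.046865 = -6.957240
  θ̈ = (θ̇'−θ̇)/dt = (0.664694909−0.416879517)/0.046865 = 5.287856
  sinθ=-0.194621, cosθ=0.980878
  F = (M+m)·ẍ + m·l·cosθ·θ̈ − m·l·sinθ·θ̇² = -6.170209 + 0.640362 − -0.004176 = -5.525671
step 3→4:
  ẍ = (ẋ'−ẋ)/dt = (-0.888494932−-0.518022783)/0.046865 = -7.905092
  θ̈ = (θ̇'−θ̇)/dt = (0.970324997−0.664694909)/0.046865 = 6.521500
  sinθ=-0.175422, cosθ=0.984493
  F = (M+m)·ẍ + m·l·cosθ·θ̈ − m·l·sinθ·θ̇² = -7.010837 + 0.792668 − -0.009569 = -6.208600
step 4→5:
  ẍ = (ẋ'−ẋ)/dt = (-0.474112303−-0.888494932)/0.046865 = 8.842049
  θ̈ = (θ̇'−θ̇)/dt = (0.457635189−0.970324997)/0.046865 = -10.939716
  sinθ=-0.144674, cosθ=0.989479
  F = (M+m)·ẍ + m·l·cosθ·θ̈ − m·l·sinθ·θ̇² = 7.841801 + -1.336422 − -0.016817 = 6.522196
step 5→6:
  ẍ = (ẋ'−ẋ)/dt = (-0.424485535−-0.474112303)/0.046865 = 1.058930
  θ̈ = (θ̇'−θ̇)/dt = (0.355271561−0.457635189)/0.046865 = -2.184223
  sinθ=-0.099544, cosθ=0.995033
  F = (M+m)·ẍ + m·l·cosθ·θ̈ − m·l·sinθ·θ̇² = 0.939140 + -0.268328 − -0.002574 = 0.673386

F_0 = 5.986647 N
F_1 = -10.195705 N
F_2 = -5.525671 N
F_3 = -6.208600 N
F_4 = 6.522196 N
F_5 = 0.673386 N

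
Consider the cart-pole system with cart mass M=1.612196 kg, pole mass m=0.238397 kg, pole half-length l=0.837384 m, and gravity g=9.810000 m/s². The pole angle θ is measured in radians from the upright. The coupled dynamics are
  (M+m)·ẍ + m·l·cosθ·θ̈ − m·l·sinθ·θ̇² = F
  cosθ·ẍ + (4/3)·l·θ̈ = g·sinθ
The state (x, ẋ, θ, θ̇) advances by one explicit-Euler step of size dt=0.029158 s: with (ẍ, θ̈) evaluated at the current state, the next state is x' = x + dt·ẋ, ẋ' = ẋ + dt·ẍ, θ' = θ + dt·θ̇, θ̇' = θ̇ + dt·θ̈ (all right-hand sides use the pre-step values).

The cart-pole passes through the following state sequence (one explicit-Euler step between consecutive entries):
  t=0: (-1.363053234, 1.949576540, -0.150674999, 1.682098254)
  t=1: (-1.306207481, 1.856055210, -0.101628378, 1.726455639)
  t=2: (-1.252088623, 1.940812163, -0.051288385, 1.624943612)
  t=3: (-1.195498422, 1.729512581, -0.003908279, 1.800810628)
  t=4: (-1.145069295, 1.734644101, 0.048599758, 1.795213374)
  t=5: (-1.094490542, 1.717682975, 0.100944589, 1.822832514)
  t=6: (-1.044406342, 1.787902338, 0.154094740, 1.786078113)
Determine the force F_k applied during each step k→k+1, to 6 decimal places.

F_0 = -5.550552 N
F_1 = 4.748287 N
F_2 = -12.181201 N
F_3 = 0.289895 N
F_4 = -0.918869 N
F_5 = 4.139464 N

step 0→1:
  ẍ = (ẋ'−ẋ)/dt = (1.856055210−1.949576540)/0.029158 = -3.207399
  θ̈ = (θ̇'−θ̇)/dt = (1.726455639−1.682098254)/0.029158 = 1.521277
  sinθ=-0.150106, cosθ=0.988670
  F = (M+m)·ẍ + m·l·cosθ·θ̈ − m·l·sinθ·θ̇² = -5.935589 + 0.300251 − -0.084786 = -5.550552
step 1→2:
  ẍ = (ẋ'−ẋ)/dt = (1.940812163−1.856055210)/0.029158 = 2.906816
  θ̈ = (θ̇'−θ̇)/dt = (1.624943612−1.726455639)/0.029158 = -3.481447
  sinθ=-0.101454, cosθ=0.994840
  F = (M+m)·ẍ + m·l·cosθ·θ̈ − m·l·sinθ·θ̇² = 5.379334 + -0.691415 − -0.060368 = 4.748287
step 2→3:
  ẍ = (ẋ'−ẋ)/dt = (1.729512581−1.940812163)/0.029158 = -7.246710
  θ̈ = (θ̇'−θ̇)/dt = (1.800810628−1.624943612)/0.029158 = 6.031518
  sinθ=-0.051266, cosθ=0.998685
  F = (M+m)·ẍ + m·l·cosθ·θ̈ − m·l·sinθ·θ̇² = -13.410712 + 1.202488 − -0.027023 = -12.181201
step 3→4:
  ẍ = (ẋ'−ẋ)/dt = (1.734644101−1.729512581)/0.029158 = 0.175990
  θ̈ = (θ̇'−θ̇)/dt = (1.795213374−1.800810628)/0.029158 = -0.191963
  sinθ=-0.003908, cosθ=0.999992
  F = (M+m)·ẍ + m·l·cosθ·θ̈ − m·l·sinθ·θ̇² = 0.325686 + -0.038321 − -0.002530 = 0.289895
step 4→5:
  ẍ = (ẋ'−ẋ)/dt = (1.717682975−1.734644101)/0.029158 = -0.581697
  θ̈ = (θ̇'−θ̇)/dt = (1.822832514−1.795213374)/0.029158 = 0.947223
  sinθ=0.048581, cosθ=0.998819
  F = (M+m)·ẍ + m·l·cosθ·θ̈ − m·l·sinθ·θ̇² = -1.076485 + 0.188871 − 0.031255 = -0.918869
step 5→6:
  ẍ = (ẋ'−ẋ)/dt = (1.787902338−1.717682975)/0.029158 = 2.408237
  θ̈ = (θ̇'−θ̇)/dt = (1.786078113−1.822832514)/0.029158 = -1.260525
  sinθ=0.100773, cosθ=0.994909
  F = (M+m)·ẍ + m·l·cosθ·θ̈ − m·l·sinθ·θ̇² = 4.456666 + -0.250357 − 0.066844 = 4.139464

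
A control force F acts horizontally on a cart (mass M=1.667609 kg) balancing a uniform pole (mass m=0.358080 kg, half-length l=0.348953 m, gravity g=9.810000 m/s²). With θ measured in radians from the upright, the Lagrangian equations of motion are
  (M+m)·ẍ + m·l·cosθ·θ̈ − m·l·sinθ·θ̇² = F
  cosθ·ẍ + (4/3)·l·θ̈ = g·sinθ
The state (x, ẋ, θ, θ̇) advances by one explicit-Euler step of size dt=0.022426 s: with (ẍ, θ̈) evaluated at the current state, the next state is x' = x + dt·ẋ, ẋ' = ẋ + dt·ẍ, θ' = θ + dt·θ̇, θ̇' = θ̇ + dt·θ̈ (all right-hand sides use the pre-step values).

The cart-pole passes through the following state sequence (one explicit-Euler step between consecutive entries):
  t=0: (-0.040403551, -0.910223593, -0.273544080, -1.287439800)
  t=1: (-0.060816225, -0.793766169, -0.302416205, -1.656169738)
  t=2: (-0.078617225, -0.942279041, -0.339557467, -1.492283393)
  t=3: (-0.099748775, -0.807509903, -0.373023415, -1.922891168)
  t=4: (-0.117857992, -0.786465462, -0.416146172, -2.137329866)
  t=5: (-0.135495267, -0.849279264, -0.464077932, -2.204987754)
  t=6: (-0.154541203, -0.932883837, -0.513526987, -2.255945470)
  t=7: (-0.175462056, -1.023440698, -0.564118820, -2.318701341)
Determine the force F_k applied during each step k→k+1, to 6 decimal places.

F_0 = 8.597180 N
F_1 = -12.441048 N
F_2 = 10.003800 N
F_3 = 0.956628 N
F_4 = -5.787886 N
F_5 = -7.533781 N
F_6 = -8.171957 N

step 0→1:
  ẍ = (ẋ'−ẋ)/dt = (-0.793766169−-0.910223593)/0.022426 = 5.192965
  θ̈ = (θ̇'−θ̇)/dt = (-1.656169738−-1.287439800)/0.022426 = -16.442073
  sinθ=-0.270145, cosθ=0.962820
  F = (M+m)·ẍ + m·l·cosθ·θ̈ − m·l·sinθ·θ̇² = 10.519331 + -1.978101 − -0.055950 = 8.597180
step 1→2:
  ẍ = (ẋ'−ẋ)/dt = (-0.942279041−-0.793766169)/0.022426 = -6.622352
  θ̈ = (θ̇'−θ̇)/dt = (-1.492283393−-1.656169738)/0.022426 = 7.307872
  sinθ=-0.297828, cosθ=0.954620
  F = (M+m)·ẍ + m·l·cosθ·θ̈ − m·l·sinθ·θ̇² = -13.414826 + 0.871703 − -0.102076 = -12.441048
step 2→3:
  ẍ = (ẋ'−ẋ)/dt = (-0.807509903−-0.942279041)/0.022426 = 6.009504
  θ̈ = (θ̇'−θ̇)/dt = (-1.922891168−-1.492283393)/0.022426 = -19.201274
  sinθ=-0.333070, cosθ=0.942902
  F = (M+m)·ẍ + m·l·cosθ·θ̈ − m·l·sinθ·θ̇² = 12.173386 + -2.262266 − -0.092680 = 10.003800
step 3→4:
  ẍ = (ẋ'−ẋ)/dt = (-0.786465462−-0.807509903)/0.022426 = 0.938395
  θ̈ = (θ̇'−θ̇)/dt = (-2.137329866−-1.922891168)/0.022426 = -9.562057
  sinθ=-0.364433, cosθ=0.931230
  F = (M+m)·ẍ + m·l·cosθ·θ̈ − m·l·sinθ·θ̇² = 1.900896 + -1.112641 − -0.168373 = 0.956628
step 4→5:
  ẍ = (ẋ'−ẋ)/dt = (-0.849279264−-0.786465462)/0.022426 = -2.800936
  θ̈ = (θ̇'−θ̇)/dt = (-2.204987754−-2.137329866)/0.022426 = -3.016940
  sinθ=-0.404239, cosθ=0.914654
  F = (M+m)·ẍ + m·l·cosθ·θ̈ − m·l·sinθ·θ̇² = -5.673826 + -0.344802 − -0.230743 = -5.787886
step 5→6:
  ẍ = (ẋ'−ẋ)/dt = (-0.932883837−-0.849279264)/0.022426 = -3.728020
  θ̈ = (θ̇'−θ̇)/dt = (-2.255945470−-2.204987754)/0.022426 = -2.272261
  sinθ=-0.447598, cosθ=0.894235
  F = (M+m)·ẍ + m·l·cosθ·θ̈ − m·l·sinθ·θ̇² = -7.551809 + -0.253896 − -0.271924 = -7.533781
step 6→7:
  ẍ = (ẋ'−ẋ)/dt = (-1.023440698−-0.932883837)/0.022426 = -4.038030
  θ̈ = (θ̇'−θ̇)/dt = (-2.318701341−-2.255945470)/0.022426 = -2.798353
  sinθ=-0.491252, cosθ=0.871017
  F = (M+m)·ẍ + m·l·cosθ·θ̈ − m·l·sinθ·θ̇² = -8.179793 + -0.304562 − -0.312398 = -8.171957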